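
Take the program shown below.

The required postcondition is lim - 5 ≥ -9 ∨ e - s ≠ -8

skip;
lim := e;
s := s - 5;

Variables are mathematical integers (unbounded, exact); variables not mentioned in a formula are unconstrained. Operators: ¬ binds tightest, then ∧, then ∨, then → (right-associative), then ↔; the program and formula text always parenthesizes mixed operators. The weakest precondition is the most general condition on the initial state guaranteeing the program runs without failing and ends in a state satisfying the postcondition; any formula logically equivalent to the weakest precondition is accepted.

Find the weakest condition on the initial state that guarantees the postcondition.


Working backward. After the program, the postcondition lim - 5 ≥ -9 ∨ e - s ≠ -8 must hold; in canonical form it is lim ≥ -4 ∨ e ≠ s - 8.
Before s := s - 5: lim ≥ -4 ∨ e ≠ s - 13
Before lim := e: e ≥ -4 ∨ e ≠ s - 13
Before skip: e ≥ -4 ∨ e ≠ s - 13
Answer: WP = e ≥ -4 ∨ e ≠ s - 13


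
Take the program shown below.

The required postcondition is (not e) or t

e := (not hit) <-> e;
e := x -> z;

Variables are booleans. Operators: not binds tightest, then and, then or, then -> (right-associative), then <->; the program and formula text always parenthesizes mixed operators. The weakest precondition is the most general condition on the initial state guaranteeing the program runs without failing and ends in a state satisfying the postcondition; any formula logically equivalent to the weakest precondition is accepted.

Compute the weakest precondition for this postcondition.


Working backward. After the program, (not e) or t must hold.
Before e := x -> z: (not (x -> z)) or t
Before e := (not hit) <-> e: (not (x -> z)) or t
Answer: WP = (not (x -> z)) or t


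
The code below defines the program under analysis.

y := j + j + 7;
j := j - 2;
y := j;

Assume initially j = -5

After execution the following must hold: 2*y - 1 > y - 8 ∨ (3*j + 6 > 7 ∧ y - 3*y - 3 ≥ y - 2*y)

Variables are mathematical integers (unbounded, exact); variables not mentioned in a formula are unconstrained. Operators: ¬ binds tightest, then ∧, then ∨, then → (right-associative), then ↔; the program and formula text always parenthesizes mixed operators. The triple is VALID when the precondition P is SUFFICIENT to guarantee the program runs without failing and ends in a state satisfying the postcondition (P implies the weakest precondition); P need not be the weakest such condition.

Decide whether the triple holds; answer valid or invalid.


Working backward. After the program, the postcondition 2*y - 1 > y - 8 ∨ (3*j + 6 > 7 ∧ y - 3*y - 3 ≥ y - 2*y) must hold; in canonical form it is y > -7 ∨ (3*j > 1 ∧ y ≤ -3).
Before y := j: j > -7 ∨ (3*j > 1 ∧ j ≤ -3)
Before j := j - 2: j > -5 ∨ (3*j > 7 ∧ j ≤ -1)
Before y := j + j + 7: j > -5 ∨ (3*j > 7 ∧ j ≤ -1)
The weakest precondition is j > -5 ∨ (3*j > 7 ∧ j ≤ -1).
Check whether j = -5 implies it.
Countermodel: at the initial state j = -5, the precondition holds but the weakest precondition fails.
Answer: invalid


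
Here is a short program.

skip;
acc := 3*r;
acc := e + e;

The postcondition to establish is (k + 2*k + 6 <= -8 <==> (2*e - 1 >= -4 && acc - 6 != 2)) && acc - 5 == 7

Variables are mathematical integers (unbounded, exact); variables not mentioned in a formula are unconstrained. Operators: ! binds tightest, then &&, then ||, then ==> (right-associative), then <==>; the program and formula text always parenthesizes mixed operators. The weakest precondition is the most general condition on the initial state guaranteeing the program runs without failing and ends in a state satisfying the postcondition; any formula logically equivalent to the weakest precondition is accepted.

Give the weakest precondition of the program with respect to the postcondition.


Working backward. After the program, the postcondition (k + 2*k + 6 <= -8 <==> (2*e - 1 >= -4 && acc - 6 != 2)) && acc - 5 == 7 must hold; in canonical form it is (3*k <= -14 <==> (2*e >= -3 && acc != 8)) && acc == 12.
Before acc := e + e: (3*k <= -14 <==> (2*e >= -3 && 2*e != 8)) && 2*e == 12
Before acc := 3*r: (3*k <= -14 <==> (2*e >= -3 && 2*e != 8)) && 2*e == 12
Before skip: (3*k <= -14 <==> (2*e >= -3 && 2*e != 8)) && 2*e == 12
Answer: WP = (3*k <= -14 <==> (2*e >= -3 && 2*e != 8)) && 2*e == 12


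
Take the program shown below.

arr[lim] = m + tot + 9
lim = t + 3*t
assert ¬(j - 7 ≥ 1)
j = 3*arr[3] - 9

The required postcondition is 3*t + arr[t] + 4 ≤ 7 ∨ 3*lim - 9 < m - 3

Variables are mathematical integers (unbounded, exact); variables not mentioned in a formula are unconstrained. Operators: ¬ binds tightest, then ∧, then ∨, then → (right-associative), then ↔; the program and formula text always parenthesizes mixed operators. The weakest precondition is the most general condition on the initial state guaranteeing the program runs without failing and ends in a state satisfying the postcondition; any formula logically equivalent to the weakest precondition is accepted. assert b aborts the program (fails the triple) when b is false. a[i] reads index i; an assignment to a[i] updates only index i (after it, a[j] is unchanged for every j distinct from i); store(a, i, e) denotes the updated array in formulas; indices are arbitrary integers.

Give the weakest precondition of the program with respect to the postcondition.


Working backward. After the program, the postcondition 3*t + arr[t] + 4 ≤ 7 ∨ 3*lim - 9 < m - 3 must hold; in canonical form it is arr[t] + 3*t ≤ 3 ∨ 3*lim < m + 6.
Before j := 3*arr[3] - 9: arr[t] + 3*t ≤ 3 ∨ 3*lim < m + 6
Before assert ¬(j - 7 ≥ 1): (¬(j ≥ 8)) ∧ (arr[t] + 3*t ≤ 3 ∨ 3*lim < m + 6)
Before lim := t + 3*t: (¬(j ≥ 8)) ∧ (arr[t] + 3*t ≤ 3 ∨ 12*t < m + 6)
Before arr[lim] := m + tot + 9: (¬(j ≥ 8)) ∧ (store(arr, lim, m + tot + 9)[t] + 3*t ≤ 3 ∨ 12*t < m + 6)
Answer: WP = (¬(j ≥ 8)) ∧ (store(arr, lim, m + tot + 9)[t] + 3*t ≤ 3 ∨ 12*t < m + 6)


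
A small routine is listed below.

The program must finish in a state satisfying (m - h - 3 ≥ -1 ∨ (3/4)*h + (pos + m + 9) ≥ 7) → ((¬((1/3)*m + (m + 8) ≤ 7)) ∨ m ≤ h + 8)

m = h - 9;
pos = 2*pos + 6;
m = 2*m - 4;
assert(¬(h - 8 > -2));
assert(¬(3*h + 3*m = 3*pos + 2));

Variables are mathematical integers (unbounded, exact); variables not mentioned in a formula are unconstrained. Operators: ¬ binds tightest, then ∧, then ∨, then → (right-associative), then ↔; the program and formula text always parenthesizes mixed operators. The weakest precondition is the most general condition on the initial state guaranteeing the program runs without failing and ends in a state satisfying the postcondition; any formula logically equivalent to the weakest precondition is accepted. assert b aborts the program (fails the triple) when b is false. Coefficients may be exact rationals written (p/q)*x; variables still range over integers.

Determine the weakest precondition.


Working backward. After the program, the postcondition (m - h - 3 ≥ -1 ∨ (3/4)*h + (pos + m + 9) ≥ 7) → ((¬((1/3)*m + (m + 8) ≤ 7)) ∨ m ≤ h + 8) must hold; in canonical form it is (m ≥ h + 2 ∨ (3/4)*h + m + pos ≥ -2) → ((¬((4/3)*m ≤ -1)) ∨ m ≤ h + 8).
Before assert ¬(3*h + 3*m = 3*pos + 2): (¬(3*h + 3*m = 3*pos + 2)) ∧ ((m ≥ h + 2 ∨ (3/4)*h + m + pos ≥ -2) → ((¬((4/3)*m ≤ -1)) ∨ m ≤ h + 8))
Before assert ¬(h - 8 > -2): (¬(h > 6)) ∧ (¬(3*h + 3*m = 3*pos + 2)) ∧ ((m ≥ h + 2 ∨ (3/4)*h + m + pos ≥ -2) → ((¬((4/3)*m ≤ -1)) ∨ m ≤ h + 8))
Before m := 2*m - 4: (¬(h > 6)) ∧ (¬(3*h + 6*m = 3*pos + 14)) ∧ ((2*m ≥ h + 6 ∨ (3/4)*h + 2*m + pos ≥ 2) → ((¬((8/3)*m ≤ 13/3)) ∨ 2*m ≤ h + 12))
Before pos := 2*pos + 6: (¬(h > 6)) ∧ (¬(3*h + 6*m = 6*pos + 32)) ∧ ((2*m ≥ h + 6 ∨ (3/4)*h + 2*m + 2*pos ≥ -4) → ((¬((8/3)*m ≤ 13/3)) ∨ 2*m ≤ h + 12))
Before m := h - 9: (¬(h > 6)) ∧ (¬(9*h = 6*pos + 86)) ∧ ((h ≥ 24 ∨ (11/4)*h + 2*pos ≥ 14) → ((¬((8/3)*h ≤ 85/3)) ∨ h ≤ 30))
Answer: WP = (¬(h > 6)) ∧ (¬(9*h = 6*pos + 86)) ∧ ((h ≥ 24 ∨ (11/4)*h + 2*pos ≥ 14) → ((¬((8/3)*h ≤ 85/3)) ∨ h ≤ 30))


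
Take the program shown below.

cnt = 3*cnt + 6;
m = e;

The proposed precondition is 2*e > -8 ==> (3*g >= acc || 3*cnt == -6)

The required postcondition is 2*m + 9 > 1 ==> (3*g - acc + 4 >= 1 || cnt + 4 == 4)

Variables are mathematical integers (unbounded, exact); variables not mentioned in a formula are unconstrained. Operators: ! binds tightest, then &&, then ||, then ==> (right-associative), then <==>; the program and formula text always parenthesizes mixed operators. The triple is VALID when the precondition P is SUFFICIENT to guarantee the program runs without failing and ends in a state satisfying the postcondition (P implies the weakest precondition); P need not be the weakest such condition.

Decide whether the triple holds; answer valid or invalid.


Working backward. After the program, the postcondition 2*m + 9 > 1 ==> (3*g - acc + 4 >= 1 || cnt + 4 == 4) must hold; in canonical form it is 2*m > -8 ==> (3*g >= acc - 3 || cnt == 0).
Before m := e: 2*e > -8 ==> (3*g >= acc - 3 || cnt == 0)
Before cnt := 3*cnt + 6: 2*e > -8 ==> (3*g >= acc - 3 || 3*cnt == -6)
The weakest precondition is 2*e > -8 ==> (3*g >= acc - 3 || 3*cnt == -6).
Check whether 2*e > -8 ==> (3*g >= acc || 3*cnt == -6) implies it.
Every state satisfying the precondition satisfies the weakest precondition: the implication holds.
Answer: valid


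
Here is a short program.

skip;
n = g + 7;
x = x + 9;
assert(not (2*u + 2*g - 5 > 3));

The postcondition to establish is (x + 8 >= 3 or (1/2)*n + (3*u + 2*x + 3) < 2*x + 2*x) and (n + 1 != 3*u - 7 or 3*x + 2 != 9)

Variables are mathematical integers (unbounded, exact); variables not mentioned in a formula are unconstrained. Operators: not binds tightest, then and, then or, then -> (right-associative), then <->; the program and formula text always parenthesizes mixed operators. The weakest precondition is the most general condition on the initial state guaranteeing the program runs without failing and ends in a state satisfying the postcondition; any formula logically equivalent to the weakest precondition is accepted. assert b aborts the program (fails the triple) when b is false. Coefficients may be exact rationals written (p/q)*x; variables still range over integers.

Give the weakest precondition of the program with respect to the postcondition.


Working backward. After the program, the postcondition (x + 8 >= 3 or (1/2)*n + (3*u + 2*x + 3) < 2*x + 2*x) and (n + 1 != 3*u - 7 or 3*x + 2 != 9) must hold; in canonical form it is (x >= -5 or (1/2)*n + 3*u < 2*x - 3) and (n != 3*u - 8 or 3*x != 7).
Before assert not (2*u + 2*g - 5 > 3): (not (2*g + 2*u > 8)) and (x >= -5 or (1/2)*n + 3*u < 2*x - 3) and (n != 3*u - 8 or 3*x != 7)
Before x := x + 9: (not (2*g + 2*u > 8)) and (x >= -14 or (1/2)*n + 3*u < 2*x + 15) and (n != 3*u - 8 or 3*x != -20)
Before n := g + 7: (not (2*g + 2*u > 8)) and (x >= -14 or (1/2)*g + 3*u < 2*x + 23/2) and (g != 3*u - 15 or 3*x != -20)
Before skip: (not (2*g + 2*u > 8)) and (x >= -14 or (1/2)*g + 3*u < 2*x + 23/2) and (g != 3*u - 15 or 3*x != -20)
Answer: WP = (not (2*g + 2*u > 8)) and (x >= -14 or (1/2)*g + 3*u < 2*x + 23/2) and (g != 3*u - 15 or 3*x != -20)


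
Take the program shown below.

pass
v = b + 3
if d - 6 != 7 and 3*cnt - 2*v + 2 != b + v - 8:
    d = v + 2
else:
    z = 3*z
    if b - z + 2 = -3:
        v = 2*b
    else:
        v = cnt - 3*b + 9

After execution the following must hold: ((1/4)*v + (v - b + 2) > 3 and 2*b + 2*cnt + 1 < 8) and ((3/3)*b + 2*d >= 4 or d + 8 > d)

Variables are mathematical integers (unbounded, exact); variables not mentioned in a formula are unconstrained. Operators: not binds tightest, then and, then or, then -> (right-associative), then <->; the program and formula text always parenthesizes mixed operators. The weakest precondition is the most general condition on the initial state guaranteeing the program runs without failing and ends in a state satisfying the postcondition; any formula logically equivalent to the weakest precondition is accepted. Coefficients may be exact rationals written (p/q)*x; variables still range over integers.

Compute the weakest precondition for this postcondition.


Working backward. After the program, the postcondition ((1/4)*v + (v - b + 2) > 3 and 2*b + 2*cnt + 1 < 8) and ((3/3)*b + 2*d >= 4 or d + 8 > d) must hold; in canonical form it is (5/4)*v > b + 1 and 2*b + 2*cnt < 7.
Then branch requires (5/4)*v > b + 1 and 2*b + 2*cnt < 7; else branch requires (b = 3*z - 5 -> ((3/2)*b > 1 and 2*b + 2*cnt < 7)) and ((not (b = 3*z - 5)) -> ((5/4)*cnt > (19/4)*b - 41/4 and 2*b + 2*cnt < 7)).
Before the if: ((d != 13 and 3*cnt != b + 3*v - 10) -> ((5/4)*v > b + 1 and 2*b + 2*cnt < 7)) and ((not (d != 13 and 3*cnt != b + 3*v - 10)) -> ((b = 3*z - 5 -> ((3/2)*b > 1 and 2*b + 2*cnt < 7)) and ((not (b = 3*z - 5)) -> ((5/4)*cnt > (19/4)*b - 41/4 and 2*b + 2*cnt < 7))))
Before v := b + 3: ((d != 13 and 3*cnt != 4*b - 1) -> ((1/4)*b > -11/4 and 2*b + 2*cnt < 7)) and ((not (d != 13 and 3*cnt != 4*b - 1)) -> ((b = 3*z - 5 -> ((3/2)*b > 1 and 2*b + 2*cnt < 7)) and ((not (b = 3*z - 5)) -> ((5/4)*cnt > (19/4)*b - 41/4 and 2*b + 2*cnt < 7))))
Before skip: ((d != 13 and 3*cnt != 4*b - 1) -> ((1/4)*b > -11/4 and 2*b + 2*cnt < 7)) and ((not (d != 13 and 3*cnt != 4*b - 1)) -> ((b = 3*z - 5 -> ((3/2)*b > 1 and 2*b + 2*cnt < 7)) and ((not (b = 3*z - 5)) -> ((5/4)*cnt > (19/4)*b - 41/4 and 2*b + 2*cnt < 7))))
Answer: WP = ((d != 13 and 3*cnt != 4*b - 1) -> ((1/4)*b > -11/4 and 2*b + 2*cnt < 7)) and ((not (d != 13 and 3*cnt != 4*b - 1)) -> ((b = 3*z - 5 -> ((3/2)*b > 1 and 2*b + 2*cnt < 7)) and ((not (b = 3*z - 5)) -> ((5/4)*cnt > (19/4)*b - 41/4 and 2*b + 2*cnt < 7))))


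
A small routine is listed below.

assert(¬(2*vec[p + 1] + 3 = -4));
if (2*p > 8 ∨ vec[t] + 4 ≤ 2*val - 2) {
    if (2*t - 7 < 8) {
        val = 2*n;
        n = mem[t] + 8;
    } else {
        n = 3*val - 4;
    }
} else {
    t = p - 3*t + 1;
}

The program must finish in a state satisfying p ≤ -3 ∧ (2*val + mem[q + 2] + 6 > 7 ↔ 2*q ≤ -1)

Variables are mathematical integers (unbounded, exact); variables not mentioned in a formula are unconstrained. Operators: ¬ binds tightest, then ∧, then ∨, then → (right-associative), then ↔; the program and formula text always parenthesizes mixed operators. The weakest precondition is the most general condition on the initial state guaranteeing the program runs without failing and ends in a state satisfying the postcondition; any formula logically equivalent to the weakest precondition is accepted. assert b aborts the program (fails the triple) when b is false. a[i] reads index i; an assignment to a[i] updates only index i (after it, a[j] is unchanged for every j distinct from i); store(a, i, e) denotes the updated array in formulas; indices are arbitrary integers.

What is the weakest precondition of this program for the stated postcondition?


Working backward. After the program, the postcondition p ≤ -3 ∧ (2*val + mem[q + 2] + 6 > 7 ↔ 2*q ≤ -1) must hold; in canonical form it is p ≤ -3 ∧ (mem[q + 2] + 2*val > 1 ↔ 2*q ≤ -1).
Then branch requires (2*t < 15 → (p ≤ -3 ∧ (mem[q + 2] + 4*n > 1 ↔ 2*q ≤ -1))) ∧ ((¬(2*t < 15)) → (p ≤ -3 ∧ (mem[q + 2] + 2*val > 1 ↔ 2*q ≤ -1))); else branch requires p ≤ -3 ∧ (mem[q + 2] + 2*val > 1 ↔ 2*q ≤ -1).
Before the if: ((2*p > 8 ∨ vec[t] ≤ 2*val - 6) → ((2*t < 15 → (p ≤ -3 ∧ (mem[q + 2] + 4*n > 1 ↔ 2*q ≤ -1))) ∧ ((¬(2*t < 15)) → (p ≤ -3 ∧ (mem[q + 2] + 2*val > 1 ↔ 2*q ≤ -1))))) ∧ ((¬(2*p > 8 ∨ vec[t] ≤ 2*val - 6)) → (p ≤ -3 ∧ (mem[q + 2] + 2*val > 1 ↔ 2*q ≤ -1)))
Before assert ¬(2*vec[p + 1] + 3 = -4): (¬(2*vec[p + 1] = -7)) ∧ ((2*p > 8 ∨ vec[t] ≤ 2*val - 6) → ((2*t < 15 → (p ≤ -3 ∧ (mem[q + 2] + 4*n > 1 ↔ 2*q ≤ -1))) ∧ ((¬(2*t < 15)) → (p ≤ -3 ∧ (mem[q + 2] + 2*val > 1 ↔ 2*q ≤ -1))))) ∧ ((¬(2*p > 8 ∨ vec[t] ≤ 2*val - 6)) → (p ≤ -3 ∧ (mem[q + 2] + 2*val > 1 ↔ 2*q ≤ -1)))
Answer: WP = (¬(2*vec[p + 1] = -7)) ∧ ((2*p > 8 ∨ vec[t] ≤ 2*val - 6) → ((2*t < 15 → (p ≤ -3 ∧ (mem[q + 2] + 4*n > 1 ↔ 2*q ≤ -1))) ∧ ((¬(2*t < 15)) → (p ≤ -3 ∧ (mem[q + 2] + 2*val > 1 ↔ 2*q ≤ -1))))) ∧ ((¬(2*p > 8 ∨ vec[t] ≤ 2*val - 6)) → (p ≤ -3 ∧ (mem[q + 2] + 2*val > 1 ↔ 2*q ≤ -1)))


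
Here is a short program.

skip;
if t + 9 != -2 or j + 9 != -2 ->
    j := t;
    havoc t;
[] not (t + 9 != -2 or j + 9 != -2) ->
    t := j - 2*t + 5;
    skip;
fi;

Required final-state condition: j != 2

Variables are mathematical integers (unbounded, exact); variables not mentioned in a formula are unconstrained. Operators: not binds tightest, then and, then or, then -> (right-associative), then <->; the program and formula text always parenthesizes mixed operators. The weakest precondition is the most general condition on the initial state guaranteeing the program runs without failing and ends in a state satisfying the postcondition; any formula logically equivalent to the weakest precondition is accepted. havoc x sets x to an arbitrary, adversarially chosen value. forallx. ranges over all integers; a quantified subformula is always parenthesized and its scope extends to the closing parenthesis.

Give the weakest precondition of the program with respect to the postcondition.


Working backward. After the program, j != 2 must hold.
Then branch requires t != 2; else branch requires j != 2.
Before the if: ((t != -11 or j != -11) -> t != 2) and ((not (t != -11 or j != -11)) -> j != 2)
Before skip: ((t != -11 or j != -11) -> t != 2) and ((not (t != -11 or j != -11)) -> j != 2)
Answer: WP = ((t != -11 or j != -11) -> t != 2) and ((not (t != -11 or j != -11)) -> j != 2)


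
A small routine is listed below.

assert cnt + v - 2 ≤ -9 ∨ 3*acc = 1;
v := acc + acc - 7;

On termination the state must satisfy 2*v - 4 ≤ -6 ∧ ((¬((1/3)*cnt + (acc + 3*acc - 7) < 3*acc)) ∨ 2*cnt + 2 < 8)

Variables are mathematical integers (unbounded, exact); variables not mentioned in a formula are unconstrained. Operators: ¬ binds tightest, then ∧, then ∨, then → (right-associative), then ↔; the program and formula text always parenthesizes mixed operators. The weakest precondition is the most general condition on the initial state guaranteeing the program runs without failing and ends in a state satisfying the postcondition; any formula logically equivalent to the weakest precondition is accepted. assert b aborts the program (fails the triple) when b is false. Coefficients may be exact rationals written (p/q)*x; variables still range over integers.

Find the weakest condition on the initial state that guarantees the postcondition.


Working backward. After the program, the postcondition 2*v - 4 ≤ -6 ∧ ((¬((1/3)*cnt + (acc + 3*acc - 7) < 3*acc)) ∨ 2*cnt + 2 < 8) must hold; in canonical form it is 2*v ≤ -2 ∧ ((¬(acc + (1/3)*cnt < 7)) ∨ 2*cnt < 6).
Before v := acc + acc - 7: 4*acc ≤ 12 ∧ ((¬(acc + (1/3)*cnt < 7)) ∨ 2*cnt < 6)
Before assert cnt + v - 2 ≤ -9 ∨ 3*acc = 1: (cnt + v ≤ -7 ∨ 3*acc = 1) ∧ 4*acc ≤ 12 ∧ ((¬(acc + (1/3)*cnt < 7)) ∨ 2*cnt < 6)
Answer: WP = (cnt + v ≤ -7 ∨ 3*acc = 1) ∧ 4*acc ≤ 12 ∧ ((¬(acc + (1/3)*cnt < 7)) ∨ 2*cnt < 6)


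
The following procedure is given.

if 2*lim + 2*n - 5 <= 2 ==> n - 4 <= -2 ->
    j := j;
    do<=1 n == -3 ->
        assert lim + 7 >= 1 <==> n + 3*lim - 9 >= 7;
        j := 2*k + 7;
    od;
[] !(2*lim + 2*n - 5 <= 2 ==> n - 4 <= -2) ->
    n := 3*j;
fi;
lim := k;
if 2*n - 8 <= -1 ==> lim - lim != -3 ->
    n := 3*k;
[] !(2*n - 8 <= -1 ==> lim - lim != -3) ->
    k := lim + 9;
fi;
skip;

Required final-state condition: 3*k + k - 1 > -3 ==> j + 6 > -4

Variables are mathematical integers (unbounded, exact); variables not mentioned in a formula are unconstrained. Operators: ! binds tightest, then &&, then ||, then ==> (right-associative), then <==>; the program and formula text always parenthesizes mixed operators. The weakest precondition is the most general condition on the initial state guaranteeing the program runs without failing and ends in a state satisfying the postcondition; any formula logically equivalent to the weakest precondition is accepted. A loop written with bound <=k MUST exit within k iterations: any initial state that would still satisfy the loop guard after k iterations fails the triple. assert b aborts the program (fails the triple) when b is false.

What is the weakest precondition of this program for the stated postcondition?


Working backward. After the program, the postcondition 3*k + k - 1 > -3 ==> j + 6 > -4 must hold; in canonical form it is 4*k > -2 ==> j > -10.
Before skip: 4*k > -2 ==> j > -10
Then branch requires 4*k > -2 ==> j > -10; else branch requires 4*lim > -38 ==> j > -10.
Before the if: 4*k > -2 ==> j > -10
Before lim := k: 4*k > -2 ==> j > -10
Then branch requires (n == -3 ==> ((lim >= -6 <==> 3*lim + n >= 16) && (!(n == -3)) && (4*k > -2 ==> 2*k > -17))) && ((!(n == -3)) ==> (4*k > -2 ==> j > -10)); else branch requires 4*k > -2 ==> j > -10.
Before the if: ((2*lim + 2*n <= 7 ==> n <= 2) ==> ((n == -3 ==> ((lim >= -6 <==> 3*lim + n >= 16) && (!(n == -3)) && (4*k > -2 ==> 2*k > -17))) && ((!(n == -3)) ==> (4*k > -2 ==> j > -10)))) && ((!(2*lim + 2*n <= 7 ==> n <= 2)) ==> (4*k > -2 ==> j > -10))
Answer: WP = ((2*lim + 2*n <= 7 ==> n <= 2) ==> ((n == -3 ==> ((lim >= -6 <==> 3*lim + n >= 16) && (!(n == -3)) && (4*k > -2 ==> 2*k > -17))) && ((!(n == -3)) ==> (4*k > -2 ==> j > -10)))) && ((!(2*lim + 2*n <= 7 ==> n <= 2)) ==> (4*k > -2 ==> j > -10))


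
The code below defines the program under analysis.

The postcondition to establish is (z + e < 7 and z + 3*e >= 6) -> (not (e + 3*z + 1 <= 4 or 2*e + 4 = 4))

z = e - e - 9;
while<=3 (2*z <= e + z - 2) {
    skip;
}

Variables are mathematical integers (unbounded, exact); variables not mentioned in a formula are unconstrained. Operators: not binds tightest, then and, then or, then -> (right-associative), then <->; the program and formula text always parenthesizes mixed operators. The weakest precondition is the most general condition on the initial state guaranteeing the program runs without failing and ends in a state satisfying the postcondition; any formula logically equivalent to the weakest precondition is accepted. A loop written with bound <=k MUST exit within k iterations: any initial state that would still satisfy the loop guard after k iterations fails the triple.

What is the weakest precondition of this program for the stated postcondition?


Working backward. After the program, the postcondition (z + e < 7 and z + 3*e >= 6) -> (not (e + 3*z + 1 <= 4 or 2*e + 4 = 4)) must hold; in canonical form it is (e + z < 7 and 3*e + z >= 6) -> (not (e + 3*z <= 3 or 2*e = 0)).
Before the loop (bound <=3), unroll the exhaustion recursion (WP_0 = exit-now case; WP_j = one more guarded iteration, up to j = 3):
  WP_0: (not (z <= e - 2)) and ((e + z < 7 and 3*e + z >= 6) -> (not (e + 3*z <= 3 or 2*e = 0)))
  WP_1: (z <= e - 2 -> ((not (z <= e - 2)) and ((e + z < 7 and 3*e + z >= 6) -> (not (e + 3*z <= 3 or 2*e = 0))))) and ((not (z <= e - 2)) -> ((e + z < 7 and 3*e + z >= 6) -> (not (e + 3*z <= 3 or 2*e = 0))))
  WP_2: (z <= e - 2 -> ((z <= e - 2 -> ((not (z <= e - 2)) and ((e + z < 7 and 3*e + z >= 6) -> (not (e + 3*z <= 3 or 2*e = 0))))) and ((not (z <= e - 2)) -> ((e + z < 7 and 3*e + z >= 6) -> (not (e + 3*z <= 3 or 2*e = 0)))))) and ((not (z <= e - 2)) -> ((e + z < 7 and 3*e + z >= 6) -> (not (e + 3*z <= 3 or 2*e = 0))))
  WP_3: (z <= e - 2 -> ((z <= e - 2 -> ((z <= e - 2 -> ((not (z <= e - 2)) and ((e + z < 7 and 3*e + z >= 6) -> (not (e + 3*z <= 3 or 2*e = 0))))) and ((not (z <= e - 2)) -> ((e + z < 7 and 3*e + z >= 6) -> (not (e + 3*z <= 3 or 2*e = 0)))))) and ((not (z <= e - 2)) -> ((e + z < 7 and 3*e + z >= 6) -> (not (e + 3*z <= 3 or 2*e = 0)))))) and ((not (z <= e - 2)) -> ((e + z < 7 and 3*e + z >= 6) -> (not (e + 3*z <= 3 or 2*e = 0))))
So before the loop: (z <= e - 2 -> ((z <= e - 2 -> ((z <= e - 2 -> ((not (z <= e - 2)) and ((e + z < 7 and 3*e + z >= 6) -> (not (e + 3*z <= 3 or 2*e = 0))))) and ((not (z <= e - 2)) -> ((e + z < 7 and 3*e + z >= 6) -> (not (e + 3*z <= 3 or 2*e = 0)))))) and ((not (z <= e - 2)) -> ((e + z < 7 and 3*e + z >= 6) -> (not (e + 3*z <= 3 or 2*e = 0)))))) and ((not (z <= e - 2)) -> ((e + z < 7 and 3*e + z >= 6) -> (not (e + 3*z <= 3 or 2*e = 0))))
Before z := e - e - 9: (e >= -7 -> ((e >= -7 -> ((e >= -7 -> ((not (e >= -7)) and ((e < 16 and 3*e >= 15) -> (not (e <= 30 or 2*e = 0))))) and ((not (e >= -7)) -> ((e < 16 and 3*e >= 15) -> (not (e <= 30 or 2*e = 0)))))) and ((not (e >= -7)) -> ((e < 16 and 3*e >= 15) -> (not (e <= 30 or 2*e = 0)))))) and ((not (e >= -7)) -> ((e < 16 and 3*e >= 15) -> (not (e <= 30 or 2*e = 0))))
Answer: WP = (e >= -7 -> ((e >= -7 -> ((e >= -7 -> ((not (e >= -7)) and ((e < 16 and 3*e >= 15) -> (not (e <= 30 or 2*e = 0))))) and ((not (e >= -7)) -> ((e < 16 and 3*e >= 15) -> (not (e <= 30 or 2*e = 0)))))) and ((not (e >= -7)) -> ((e < 16 and 3*e >= 15) -> (not (e <= 30 or 2*e = 0)))))) and ((not (e >= -7)) -> ((e < 16 and 3*e >= 15) -> (not (e <= 30 or 2*e = 0))))


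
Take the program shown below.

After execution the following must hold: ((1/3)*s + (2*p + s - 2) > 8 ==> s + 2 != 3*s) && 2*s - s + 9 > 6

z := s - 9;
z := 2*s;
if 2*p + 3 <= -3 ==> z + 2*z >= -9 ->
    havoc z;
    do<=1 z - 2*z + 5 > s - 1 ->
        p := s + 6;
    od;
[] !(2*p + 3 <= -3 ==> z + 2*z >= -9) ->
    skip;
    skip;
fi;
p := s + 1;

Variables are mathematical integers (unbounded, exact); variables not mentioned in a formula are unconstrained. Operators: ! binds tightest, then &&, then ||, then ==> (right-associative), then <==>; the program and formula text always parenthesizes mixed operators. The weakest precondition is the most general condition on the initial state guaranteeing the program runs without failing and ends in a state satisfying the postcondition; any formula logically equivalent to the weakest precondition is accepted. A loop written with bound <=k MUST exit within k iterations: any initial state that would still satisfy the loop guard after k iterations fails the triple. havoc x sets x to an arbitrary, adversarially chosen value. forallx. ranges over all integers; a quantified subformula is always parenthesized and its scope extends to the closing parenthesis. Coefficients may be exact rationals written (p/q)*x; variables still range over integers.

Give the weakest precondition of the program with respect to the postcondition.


Working backward. After the program, the postcondition ((1/3)*s + (2*p + s - 2) > 8 ==> s + 2 != 3*s) && 2*s - s + 9 > 6 must hold; in canonical form it is (2*p + (4/3)*s > 10 ==> 2*s != 2) && s > -3.
Before p := s + 1: ((10/3)*s > 8 ==> 2*s != 2) && s > -3
Then branch requires forall z_1. ((s + z_1 < 6 ==> ((!(s + z_1 < 6)) && ((10/3)*s > 8 ==> 2*s != 2) && s > -3)) && ((!(s + z_1 < 6)) ==> (((10/3)*s > 8 ==> 2*s != 2) && s > -3))); else branch requires ((10/3)*s > 8 ==> 2*s != 2) && s > -3.
Before the if: ((2*p <= -6 ==> 3*z >= -9) ==> (forall z_1. ((s + z_1 < 6 ==> ((!(s + z_1 < 6)) && ((10/3)*s > 8 ==> 2*s != 2) && s > -3)) && ((!(s + z_1 < 6)) ==> (((10/3)*s > 8 ==> 2*s != 2) && s > -3))))) && ((!(2*p <= -6 ==> 3*z >= -9)) ==> (((10/3)*s > 8 ==> 2*s != 2) && s > -3))
Before z := 2*s: ((2*p <= -6 ==> 6*s >= -9) ==> (forall z_1. ((s + z_1 < 6 ==> ((!(s + z_1 < 6)) && ((10/3)*s > 8 ==> 2*s != 2) && s > -3)) && ((!(s + z_1 < 6)) ==> (((10/3)*s > 8 ==> 2*s != 2) && s > -3))))) && ((!(2*p <= -6 ==> 6*s >= -9)) ==> (((10/3)*s > 8 ==> 2*s != 2) && s > -3))
Before z := s - 9: ((2*p <= -6 ==> 6*s >= -9) ==> (forall z_1. ((s + z_1 < 6 ==> ((!(s + z_1 < 6)) && ((10/3)*s > 8 ==> 2*s != 2) && s > -3)) && ((!(s + z_1 < 6)) ==> (((10/3)*s > 8 ==> 2*s != 2) && s > -3))))) && ((!(2*p <= -6 ==> 6*s >= -9)) ==> (((10/3)*s > 8 ==> 2*s != 2) && s > -3))
Answer: WP = ((2*p <= -6 ==> 6*s >= -9) ==> (forall z_1. ((s + z_1 < 6 ==> ((!(s + z_1 < 6)) && ((10/3)*s > 8 ==> 2*s != 2) && s > -3)) && ((!(s + z_1 < 6)) ==> (((10/3)*s > 8 ==> 2*s != 2) && s > -3))))) && ((!(2*p <= -6 ==> 6*s >= -9)) ==> (((10/3)*s > 8 ==> 2*s != 2) && s > -3))


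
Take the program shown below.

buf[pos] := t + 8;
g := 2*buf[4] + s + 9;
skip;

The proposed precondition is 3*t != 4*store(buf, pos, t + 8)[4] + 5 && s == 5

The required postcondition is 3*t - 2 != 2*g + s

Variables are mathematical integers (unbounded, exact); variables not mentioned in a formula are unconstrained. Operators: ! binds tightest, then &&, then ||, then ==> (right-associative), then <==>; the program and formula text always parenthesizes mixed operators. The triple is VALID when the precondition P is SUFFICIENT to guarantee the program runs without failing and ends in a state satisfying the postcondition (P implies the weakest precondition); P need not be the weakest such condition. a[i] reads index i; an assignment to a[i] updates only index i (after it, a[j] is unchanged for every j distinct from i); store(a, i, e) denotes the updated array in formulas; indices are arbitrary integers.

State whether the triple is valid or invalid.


Working backward. After the program, the postcondition 3*t - 2 != 2*g + s must hold; in canonical form it is 3*t != 2*g + s + 2.
Before skip: 3*t != 2*g + s + 2
Before g := 2*buf[4] + s + 9: 3*t != 4*buf[4] + 3*s + 20
Before buf[pos] := t + 8: 3*t != 4*store(buf, pos, t + 8)[4] + 3*s + 20
The weakest precondition is 3*t != 4*store(buf, pos, t + 8)[4] + 3*s + 20.
Check whether 3*t != 4*store(buf, pos, t + 8)[4] + 5 && s == 5 implies it.
Countermodel: at the initial state buf = {[4] = 2, elsewhere 2}, pos = 4, s = 5, t = -67, the precondition holds but the weakest precondition fails.
Answer: invalid


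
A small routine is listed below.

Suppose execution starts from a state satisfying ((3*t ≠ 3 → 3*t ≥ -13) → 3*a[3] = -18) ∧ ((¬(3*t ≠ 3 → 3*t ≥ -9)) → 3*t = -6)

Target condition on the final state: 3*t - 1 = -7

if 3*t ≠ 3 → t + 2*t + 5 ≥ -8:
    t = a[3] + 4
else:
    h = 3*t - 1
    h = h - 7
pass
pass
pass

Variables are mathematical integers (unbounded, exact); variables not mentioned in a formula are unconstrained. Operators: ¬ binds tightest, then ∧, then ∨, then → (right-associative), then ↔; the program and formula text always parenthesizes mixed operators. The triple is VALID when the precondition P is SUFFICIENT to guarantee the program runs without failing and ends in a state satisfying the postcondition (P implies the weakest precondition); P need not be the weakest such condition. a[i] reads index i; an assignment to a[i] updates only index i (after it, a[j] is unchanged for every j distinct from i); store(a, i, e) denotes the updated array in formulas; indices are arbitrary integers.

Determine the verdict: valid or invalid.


Working backward. After the program, the postcondition 3*t - 1 = -7 must hold; in canonical form it is 3*t = -6.
Before skip: 3*t = -6
Before skip: 3*t = -6
Before skip: 3*t = -6
Then branch requires 3*a[3] = -18; else branch requires 3*t = -6.
Before the if: ((3*t ≠ 3 → 3*t ≥ -13) → 3*a[3] = -18) ∧ ((¬(3*t ≠ 3 → 3*t ≥ -13)) → 3*t = -6)
The weakest precondition is ((3*t ≠ 3 → 3*t ≥ -13) → 3*a[3] = -18) ∧ ((¬(3*t ≠ 3 → 3*t ≥ -13)) → 3*t = -6).
Check whether ((3*t ≠ 3 → 3*t ≥ -13) → 3*a[3] = -18) ∧ ((¬(3*t ≠ 3 → 3*t ≥ -9)) → 3*t = -6) implies it.
Every state satisfying the precondition satisfies the weakest precondition: the implication holds.
Answer: valid


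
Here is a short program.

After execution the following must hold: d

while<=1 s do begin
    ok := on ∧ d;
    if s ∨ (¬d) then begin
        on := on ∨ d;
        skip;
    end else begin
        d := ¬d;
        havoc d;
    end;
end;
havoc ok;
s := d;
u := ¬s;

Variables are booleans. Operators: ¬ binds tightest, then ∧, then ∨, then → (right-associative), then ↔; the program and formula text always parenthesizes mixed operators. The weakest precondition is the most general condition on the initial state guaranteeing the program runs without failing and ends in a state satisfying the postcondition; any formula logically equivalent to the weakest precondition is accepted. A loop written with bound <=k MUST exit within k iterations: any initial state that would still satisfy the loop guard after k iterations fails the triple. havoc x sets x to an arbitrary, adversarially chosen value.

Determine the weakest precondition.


Working backward. After the program, d must hold.
Before u := ¬s: d
Before s := d: d
Before havoc ok: d
Before the loop (bound <=1), unroll the exhaustion recursion (WP_0 = exit-now case; WP_j = one more guarded iteration, up to j = 1):
  WP_0: (¬s) ∧ d
  WP_1: (s → (((s ∨ (¬d)) → ((¬s) ∧ d)) ∧ (s ∨ (¬d)))) ∧ ((¬s) → d)
So before the loop: (s → (((s ∨ (¬d)) → ((¬s) ∧ d)) ∧ (s ∨ (¬d)))) ∧ ((¬s) → d)
Answer: WP = (s → (((s ∨ (¬d)) → ((¬s) ∧ d)) ∧ (s ∨ (¬d)))) ∧ ((¬s) → d)


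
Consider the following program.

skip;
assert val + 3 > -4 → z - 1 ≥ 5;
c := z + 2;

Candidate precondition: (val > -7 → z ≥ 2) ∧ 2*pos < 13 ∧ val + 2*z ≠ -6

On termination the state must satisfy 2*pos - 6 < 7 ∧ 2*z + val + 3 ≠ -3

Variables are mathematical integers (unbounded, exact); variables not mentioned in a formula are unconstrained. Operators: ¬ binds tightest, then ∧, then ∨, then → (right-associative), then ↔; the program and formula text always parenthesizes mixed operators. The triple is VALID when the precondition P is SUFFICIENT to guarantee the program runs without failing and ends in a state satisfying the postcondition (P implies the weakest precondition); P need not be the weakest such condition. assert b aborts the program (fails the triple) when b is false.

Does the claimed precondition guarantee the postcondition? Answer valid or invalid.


Working backward. After the program, the postcondition 2*pos - 6 < 7 ∧ 2*z + val + 3 ≠ -3 must hold; in canonical form it is 2*pos < 13 ∧ val + 2*z ≠ -6.
Before c := z + 2: 2*pos < 13 ∧ val + 2*z ≠ -6
Before assert val + 3 > -4 → z - 1 ≥ 5: (val > -7 → z ≥ 6) ∧ 2*pos < 13 ∧ val + 2*z ≠ -6
Before skip: (val > -7 → z ≥ 6) ∧ 2*pos < 13 ∧ val + 2*z ≠ -6
The weakest precondition is (val > -7 → z ≥ 6) ∧ 2*pos < 13 ∧ val + 2*z ≠ -6.
Check whether (val > -7 → z ≥ 2) ∧ 2*pos < 13 ∧ val + 2*z ≠ -6 implies it.
Countermodel: at the initial state pos = 6, val = 0, z = 2, the precondition holds but the weakest precondition fails.
Answer: invalid


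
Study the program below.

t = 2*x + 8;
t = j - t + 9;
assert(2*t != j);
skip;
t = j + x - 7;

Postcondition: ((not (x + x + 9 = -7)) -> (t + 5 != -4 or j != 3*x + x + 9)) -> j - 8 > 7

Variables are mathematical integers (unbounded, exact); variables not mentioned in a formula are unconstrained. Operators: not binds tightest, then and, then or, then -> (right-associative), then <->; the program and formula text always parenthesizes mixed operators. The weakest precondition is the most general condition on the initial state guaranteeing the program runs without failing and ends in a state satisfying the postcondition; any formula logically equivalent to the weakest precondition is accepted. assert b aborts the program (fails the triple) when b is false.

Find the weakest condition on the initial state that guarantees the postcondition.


Working backward. After the program, the postcondition ((not (x + x + 9 = -7)) -> (t + 5 != -4 or j != 3*x + x + 9)) -> j - 8 > 7 must hold; in canonical form it is ((not (2*x = -16)) -> (t != -9 or j != 4*x + 9)) -> j > 15.
Before t := j + x - 7: ((not (2*x = -16)) -> (j + x != -2 or j != 4*x + 9)) -> j > 15
Before skip: ((not (2*x = -16)) -> (j + x != -2 or j != 4*x + 9)) -> j > 15
Before assert 2*t != j: 2*t != j and (((not (2*x = -16)) -> (j + x != -2 or j != 4*x + 9)) -> j > 15)
Before t := j - t + 9: j != 2*t - 18 and (((not (2*x = -16)) -> (j + x != -2 or j != 4*x + 9)) -> j > 15)
Before t := 2*x + 8: j != 4*x - 2 and (((not (2*x = -16)) -> (j + x != -2 or j != 4*x + 9)) -> j > 15)
Answer: WP = j != 4*x - 2 and (((not (2*x = -16)) -> (j + x != -2 or j != 4*x + 9)) -> j > 15)


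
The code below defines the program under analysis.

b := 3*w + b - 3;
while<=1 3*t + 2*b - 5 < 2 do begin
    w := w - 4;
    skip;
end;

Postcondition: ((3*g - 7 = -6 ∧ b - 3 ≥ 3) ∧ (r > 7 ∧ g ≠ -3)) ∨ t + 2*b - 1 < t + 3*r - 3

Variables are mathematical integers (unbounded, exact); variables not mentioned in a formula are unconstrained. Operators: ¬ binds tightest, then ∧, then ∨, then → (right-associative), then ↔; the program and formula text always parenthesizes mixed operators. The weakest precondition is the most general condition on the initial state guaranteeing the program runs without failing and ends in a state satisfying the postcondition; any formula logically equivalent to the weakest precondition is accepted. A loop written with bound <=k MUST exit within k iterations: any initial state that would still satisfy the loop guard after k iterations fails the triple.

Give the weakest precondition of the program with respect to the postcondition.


Working backward. After the program, the postcondition ((3*g - 7 = -6 ∧ b - 3 ≥ 3) ∧ (r > 7 ∧ g ≠ -3)) ∨ t + 2*b - 1 < t + 3*r - 3 must hold; in canonical form it is (3*g = 1 ∧ b ≥ 6 ∧ r > 7 ∧ g ≠ -3) ∨ 2*b < 3*r - 2.
Before the loop (bound <=1), unroll the exhaustion recursion (WP_0 = exit-now case; WP_j = one more guarded iteration, up to j = 1):
  WP_0: (¬(2*b + 3*t < 7)) ∧ ((3*g = 1 ∧ b ≥ 6 ∧ r > 7 ∧ g ≠ -3) ∨ 2*b < 3*r - 2)
  WP_1: (2*b + 3*t < 7 → ((¬(2*b + 3*t < 7)) ∧ ((3*g = 1 ∧ b ≥ 6 ∧ r > 7 ∧ g ≠ -3) ∨ 2*b < 3*r - 2))) ∧ ((¬(2*b + 3*t < 7)) → ((3*g = 1 ∧ b ≥ 6 ∧ r > 7 ∧ g ≠ -3) ∨ 2*b < 3*r - 2))
So before the loop: (2*b + 3*t < 7 → ((¬(2*b + 3*t < 7)) ∧ ((3*g = 1 ∧ b ≥ 6 ∧ r > 7 ∧ g ≠ -3) ∨ 2*b < 3*r - 2))) ∧ ((¬(2*b + 3*t < 7)) → ((3*g = 1 ∧ b ≥ 6 ∧ r > 7 ∧ g ≠ -3) ∨ 2*b < 3*r - 2))
Before b := 3*w + b - 3: (2*b + 3*t + 6*w < 13 → ((¬(2*b + 3*t + 6*w < 13)) ∧ ((3*g = 1 ∧ b + 3*w ≥ 9 ∧ r > 7 ∧ g ≠ -3) ∨ 2*b + 6*w < 3*r + 4))) ∧ ((¬(2*b + 3*t + 6*w < 13)) → ((3*g = 1 ∧ b + 3*w ≥ 9 ∧ r > 7 ∧ g ≠ -3) ∨ 2*b + 6*w < 3*r + 4))
Answer: WP = (2*b + 3*t + 6*w < 13 → ((¬(2*b + 3*t + 6*w < 13)) ∧ ((3*g = 1 ∧ b + 3*w ≥ 9 ∧ r > 7 ∧ g ≠ -3) ∨ 2*b + 6*w < 3*r + 4))) ∧ ((¬(2*b + 3*t + 6*w < 13)) → ((3*g = 1 ∧ b + 3*w ≥ 9 ∧ r > 7 ∧ g ≠ -3) ∨ 2*b + 6*w < 3*r + 4))


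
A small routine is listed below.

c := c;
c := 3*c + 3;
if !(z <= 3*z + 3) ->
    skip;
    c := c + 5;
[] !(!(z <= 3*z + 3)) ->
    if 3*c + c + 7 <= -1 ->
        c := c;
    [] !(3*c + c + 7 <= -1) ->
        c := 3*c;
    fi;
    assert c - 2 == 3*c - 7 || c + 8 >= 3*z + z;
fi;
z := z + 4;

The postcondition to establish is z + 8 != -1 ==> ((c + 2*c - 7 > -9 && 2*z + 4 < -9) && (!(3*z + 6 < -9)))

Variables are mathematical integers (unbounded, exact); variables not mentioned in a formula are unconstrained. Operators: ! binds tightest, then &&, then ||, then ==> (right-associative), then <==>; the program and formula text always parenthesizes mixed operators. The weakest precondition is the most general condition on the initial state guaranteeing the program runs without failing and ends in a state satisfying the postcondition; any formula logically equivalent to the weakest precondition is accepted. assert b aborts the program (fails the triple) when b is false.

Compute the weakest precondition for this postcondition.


Working backward. After the program, the postcondition z + 8 != -1 ==> ((c + 2*c - 7 > -9 && 2*z + 4 < -9) && (!(3*z + 6 < -9))) must hold; in canonical form it is z != -9 ==> (3*c > -2 && 2*z < -13 && (!(3*z < -15))).
Before z := z + 4: z != -13 ==> (3*c > -2 && 2*z < -21 && (!(3*z < -27)))
Then branch requires z != -13 ==> (3*c > -17 && 2*z < -21 && (!(3*z < -27))); else branch requires (4*c <= -8 ==> ((2*c == 5 || c >= 4*z - 8) && (z != -13 ==> (3*c > -2 && 2*z < -21 && (!(3*z < -27)))))) && ((!(4*c <= -8)) ==> ((6*c == 5 || 3*c >= 4*z - 8) && (z != -13 ==> (9*c > -2 && 2*z < -21 && (!(3*z < -27)))))).
Before the if: ((!(2*z >= -3)) ==> (z != -13 ==> (3*c > -17 && 2*z < -21 && (!(3*z < -27))))) && (2*z >= -3 ==> ((4*c <= -8 ==> ((2*c == 5 || c >= 4*z - 8) && (z != -13 ==> (3*c > -2 && 2*z < -21 && (!(3*z < -27)))))) && ((!(4*c <= -8)) ==> ((6*c == 5 || 3*c >= 4*z - 8) && (z != -13 ==> (9*c > -2 && 2*z < -21 && (!(3*z < -27))))))))
Before c := 3*c + 3: ((!(2*z >= -3)) ==> (z != -13 ==> (9*c > -26 && 2*z < -21 && (!(3*z < -27))))) && (2*z >= -3 ==> ((12*c <= -20 ==> ((6*c == -1 || 3*c >= 4*z - 11) && (z != -13 ==> (9*c > -11 && 2*z < -21 && (!(3*z < -27)))))) && ((!(12*c <= -20)) ==> ((18*c == -13 || 9*c >= 4*z - 17) && (z != -13 ==> (27*c > -29 && 2*z < -21 && (!(3*z < -27))))))))
Before c := c: ((!(2*z >= -3)) ==> (z != -13 ==> (9*c > -26 && 2*z < -21 && (!(3*z < -27))))) && (2*z >= -3 ==> ((12*c <= -20 ==> ((6*c == -1 || 3*c >= 4*z - 11) && (z != -13 ==> (9*c > -11 && 2*z < -21 && (!(3*z < -27)))))) && ((!(12*c <= -20)) ==> ((18*c == -13 || 9*c >= 4*z - 17) && (z != -13 ==> (27*c > -29 && 2*z < -21 && (!(3*z < -27))))))))
Answer: WP = ((!(2*z >= -3)) ==> (z != -13 ==> (9*c > -26 && 2*z < -21 && (!(3*z < -27))))) && (2*z >= -3 ==> ((12*c <= -20 ==> ((6*c == -1 || 3*c >= 4*z - 11) && (z != -13 ==> (9*c > -11 && 2*z < -21 && (!(3*z < -27)))))) && ((!(12*c <= -20)) ==> ((18*c == -13 || 9*c >= 4*z - 17) && (z != -13 ==> (27*c > -29 && 2*z < -21 && (!(3*z < -27))))))))
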